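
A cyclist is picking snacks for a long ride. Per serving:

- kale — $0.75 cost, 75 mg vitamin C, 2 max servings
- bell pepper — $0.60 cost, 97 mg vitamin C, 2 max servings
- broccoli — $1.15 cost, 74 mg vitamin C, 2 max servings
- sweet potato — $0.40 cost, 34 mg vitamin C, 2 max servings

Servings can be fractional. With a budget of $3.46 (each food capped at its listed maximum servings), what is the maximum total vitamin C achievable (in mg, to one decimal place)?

408.6 mg

Vitamin C per dollar: bell pepper 161.7, kale 100, sweet potato 85, broccoli 64.35.
Take 2 servings of bell pepper: spends $1.20, +194.0 mg vitamin C (running total 194.0 mg).
Take 2 servings of kale: spends $1.50, +150.0 mg vitamin C (running total 344.0 mg).
Take 1.9 servings of sweet potato: spends $0.76, +64.6 mg vitamin C (running total 408.6 mg).
Filling greedily by vitamin C-per-dollar is optimal for one linear limit, giving 408.6 mg.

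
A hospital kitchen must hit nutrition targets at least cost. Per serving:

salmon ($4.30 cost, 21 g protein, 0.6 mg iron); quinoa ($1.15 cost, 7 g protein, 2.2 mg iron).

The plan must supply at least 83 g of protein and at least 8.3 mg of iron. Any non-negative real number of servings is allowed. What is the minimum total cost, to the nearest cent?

$13.64

A basic optimal solution has at most two foods positive. Try each food alone and each pair with both targets met exactly.
salmon only: max(83/21, 8.3/0.6) = 13.83 servings → $59.48.
quinoa only: max(83/7, 8.3/2.2) = 11.86 servings → $13.64.
salmon + quinoa with both tight: 2.964 servings and 2.964 servings → $16.16.
Cheapest feasible corner: $13.64.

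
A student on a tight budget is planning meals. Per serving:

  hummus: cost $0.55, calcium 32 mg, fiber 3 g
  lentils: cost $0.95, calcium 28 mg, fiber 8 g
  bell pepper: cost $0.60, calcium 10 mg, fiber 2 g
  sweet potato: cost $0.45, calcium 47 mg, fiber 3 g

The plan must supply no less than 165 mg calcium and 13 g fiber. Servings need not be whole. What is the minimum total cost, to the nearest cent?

Minimising a linear cost over {calcium ≥ 165, fiber ≥ 13, servings ≥ 0} — the optimum is at a vertex, using one or two foods.
hummus only: max(165/32, 13/3) = 5.156 servings → $2.84.
lentils only: max(165/28, 13/8) = 5.893 servings → $5.60.
bell pepper only: max(165/10, 13/2) = 16.5 servings → $9.90.
sweet potato only: max(165/47, 13/3) = 4.333 servings → $1.95.
hummus + lentils: intersection lies outside the first quadrant.
hummus + bell pepper: the both-tight solution has a negative serving — not a feasible corner.
hummus + sweet potato with both tight: 2.578 servings and 1.756 servings → $2.21.
lentils + bell pepper: intersection lies outside the first quadrant.
lentils + sweet potato with both tight: 0.3973 servings and 3.274 servings → $1.85.
bell pepper + sweet potato with both tight: 1.812 servings and 3.125 servings → $2.49.
The minimum over all feasible corners is $1.85.

$1.85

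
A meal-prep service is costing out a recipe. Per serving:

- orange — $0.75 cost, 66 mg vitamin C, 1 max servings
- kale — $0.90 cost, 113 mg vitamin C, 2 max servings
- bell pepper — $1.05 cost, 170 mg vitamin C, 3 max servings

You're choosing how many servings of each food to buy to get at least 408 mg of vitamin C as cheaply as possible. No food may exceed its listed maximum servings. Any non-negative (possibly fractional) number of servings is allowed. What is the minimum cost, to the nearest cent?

Cost per mg of vitamin C: bell pepper $0.0062, kale $0.0080, orange $0.0114.
Take 2.4 servings of bell pepper: +408.0 mg vitamin C for $2.52 (total $2.52, still need 0.0 mg).
Greedy by cheapest-per-mg is optimal for a single linear constraint, so the minimum cost is $2.52.

$2.52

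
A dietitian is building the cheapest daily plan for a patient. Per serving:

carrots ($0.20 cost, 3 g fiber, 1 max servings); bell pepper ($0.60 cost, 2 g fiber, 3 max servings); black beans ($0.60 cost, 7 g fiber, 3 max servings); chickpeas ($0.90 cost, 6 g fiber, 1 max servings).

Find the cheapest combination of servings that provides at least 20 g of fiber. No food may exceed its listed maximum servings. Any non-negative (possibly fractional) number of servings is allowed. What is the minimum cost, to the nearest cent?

$1.66

Cost per g of fiber: carrots $0.0667, black beans $0.0857, chickpeas $0.1500, bell pepper $0.3000.
Take 1 serving of carrots: +3.0 g fiber for $0.20 (total $0.20, still need 17.0 g).
Take 2.429 servings of black beans: +17.0 g fiber for $1.46 (total $1.66, still need 0.0 g).
Greedy by cheapest-per-g is optimal for a single linear constraint, so the minimum cost is $1.66.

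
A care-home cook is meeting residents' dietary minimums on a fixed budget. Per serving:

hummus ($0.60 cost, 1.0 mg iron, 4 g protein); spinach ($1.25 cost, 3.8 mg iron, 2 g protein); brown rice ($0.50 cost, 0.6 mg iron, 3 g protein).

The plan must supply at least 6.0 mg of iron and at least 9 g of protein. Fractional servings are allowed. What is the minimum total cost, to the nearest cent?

$2.43

hummus only: max(6.0/1.0, 9/4) = 6 servings → $3.60.
spinach only: max(6.0/3.8, 9/2) = 4.5 servings → $5.62.
brown rice only: max(6.0/0.6, 9/3) = 10 servings → $5.00.
hummus + spinach with both tight: 1.682 servings and 1.136 servings → $2.43.
hummus + brown rice: intersection lies outside the first quadrant.
spinach + brown rice with both tight: 1.235 servings and 2.176 servings → $2.63.
The minimum over all feasible corners is $2.43.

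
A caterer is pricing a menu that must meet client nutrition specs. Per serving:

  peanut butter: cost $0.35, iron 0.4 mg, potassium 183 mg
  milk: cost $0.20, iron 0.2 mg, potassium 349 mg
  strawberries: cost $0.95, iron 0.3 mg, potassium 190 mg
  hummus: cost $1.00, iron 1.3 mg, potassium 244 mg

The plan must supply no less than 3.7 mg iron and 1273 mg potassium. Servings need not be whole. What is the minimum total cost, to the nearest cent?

$2.93

Compare the cost at each extreme point of the feasible region.
peanut butter only: max(3.7/0.4, 1273/183) = 9.25 servings → $3.24.
milk only: max(3.7/0.2, 1273/349) = 18.5 servings → $3.70.
strawberries only: max(3.7/0.3, 1273/190) = 12.33 servings → $11.72.
hummus only: max(3.7/1.3, 1273/244) = 5.217 servings → $5.22.
peanut butter + milk: intersection lies outside the first quadrant.
peanut butter + strawberries: intersection lies outside the first quadrant.
peanut butter + hummus with both tight: 5.361 servings and 1.197 servings → $3.07.
milk + strawberries: the both-tight solution has a negative serving — not a feasible corner.
milk + hummus with both tight: 1.857 servings and 2.56 servings → $2.93.
strawberries + hummus with both tight: 4.327 servings and 1.848 servings → $5.96.
The minimum over all feasible corners is $2.93.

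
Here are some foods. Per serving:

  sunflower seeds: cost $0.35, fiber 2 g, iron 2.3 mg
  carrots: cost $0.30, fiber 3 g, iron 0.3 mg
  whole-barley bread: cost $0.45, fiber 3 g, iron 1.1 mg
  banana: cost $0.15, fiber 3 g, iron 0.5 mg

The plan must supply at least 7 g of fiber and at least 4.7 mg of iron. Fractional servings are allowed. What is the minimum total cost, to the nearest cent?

With two linear requirements the optimum uses one or two foods; enumerate the corners.
sunflower seeds only: max(7/2, 4.7/2.3) = 3.5 servings → $1.23.
carrots only: max(7/3, 4.7/0.3) = 15.67 servings → $4.70.
whole-barley bread only: max(7/3, 4.7/1.1) = 4.273 servings → $1.92.
banana only: max(7/3, 4.7/0.5) = 9.4 servings → $1.41.
sunflower seeds + carrots with both tight: 1.905 servings and 1.063 servings → $0.99.
sunflower seeds + whole-barley bread with both tight: 1.362 servings and 1.426 servings → $1.12.
sunflower seeds + banana with both tight: 1.797 servings and 1.136 servings → $0.80.
carrots + whole-barley bread: the both-tight solution has a negative serving — not a feasible corner.
carrots + banana: intersection lies outside the first quadrant.
whole-barley bread + banana: intersection lies outside the first quadrant.
Cheapest feasible corner: $0.80.

$0.80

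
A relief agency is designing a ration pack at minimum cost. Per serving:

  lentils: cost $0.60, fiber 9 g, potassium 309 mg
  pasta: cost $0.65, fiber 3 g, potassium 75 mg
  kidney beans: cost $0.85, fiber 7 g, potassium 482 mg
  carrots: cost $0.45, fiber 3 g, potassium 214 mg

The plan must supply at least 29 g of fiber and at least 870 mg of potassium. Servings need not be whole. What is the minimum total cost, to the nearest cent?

$1.93

Two binding constraints pin down two serving amounts, so the optimal mix uses at most two foods. The candidates are each food alone (scaled to the tighter of fiber/potassium) and each pair with both constraints tight.
lentils only: max(29/9, 870/309) = 3.222 servings → $1.93.
pasta only: max(29/3, 870/75) = 11.6 servings → $7.54.
kidney beans only: max(29/7, 870/482) = 4.143 servings → $3.52.
carrots only: max(29/3, 870/214) = 9.667 servings → $4.35.
lentils + pasta with both tight: 1.726 servings and 4.488 servings → $3.95.
lentils + kidney beans with both targets exact would need a negative amount; discard.
lentils + carrots with both targets exact would need a negative amount; discard.
pasta + kidney beans with both tight: 8.565 servings and 0.4723 servings → $5.97.
pasta + carrots with both tight: 8.624 servings and 1.043 servings → $6.07.
kidney beans + carrots: intersection lies outside the first quadrant.
So the least-cost plan costs $1.93.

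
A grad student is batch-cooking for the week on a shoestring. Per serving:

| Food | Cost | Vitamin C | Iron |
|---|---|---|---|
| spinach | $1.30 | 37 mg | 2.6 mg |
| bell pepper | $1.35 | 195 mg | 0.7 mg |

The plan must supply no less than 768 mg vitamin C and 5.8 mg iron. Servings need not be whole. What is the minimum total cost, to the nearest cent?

spinach only: max(768/37, 5.8/2.6) = 20.76 servings → $26.98.
bell pepper only: max(768/195, 5.8/0.7) = 8.286 servings → $11.19.
spinach + bell pepper with both tight: 1.233 servings and 3.704 servings → $6.60.
Cheapest feasible corner: $6.60.

$6.60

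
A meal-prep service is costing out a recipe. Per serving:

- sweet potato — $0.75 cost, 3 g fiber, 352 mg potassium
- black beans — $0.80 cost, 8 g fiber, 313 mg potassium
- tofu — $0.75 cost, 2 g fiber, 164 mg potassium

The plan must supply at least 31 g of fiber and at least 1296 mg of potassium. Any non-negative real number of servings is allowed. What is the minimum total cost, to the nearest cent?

With two linear requirements the optimum uses one or two foods; enumerate the corners.
sweet potato only: max(31/3, 1296/352) = 10.33 servings → $7.75.
black beans only: max(31/8, 1296/313) = 4.141 servings → $3.31.
tofu only: max(31/2, 1296/164) = 15.5 servings → $11.62.
sweet potato + black beans with both tight: 0.3543 servings and 3.742 servings → $3.26.
sweet potato + tofu: intersection lies outside the first quadrant.
black beans + tofu with both tight: 3.633 servings and 0.9694 servings → $3.63.
So the least-cost plan costs $3.26.

$3.26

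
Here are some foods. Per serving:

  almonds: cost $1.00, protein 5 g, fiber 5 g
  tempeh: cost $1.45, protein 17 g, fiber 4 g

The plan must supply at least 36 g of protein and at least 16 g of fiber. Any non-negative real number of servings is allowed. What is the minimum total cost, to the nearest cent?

Two binding constraints pin down two serving amounts, so the optimal mix uses at most two foods. The candidates are each food alone (scaled to the tighter of protein/fiber) and each pair with both constraints tight.
almonds only: max(36/5, 16/5) = 7.2 servings → $7.20.
tempeh only: max(36/17, 16/4) = 4 servings → $5.80.
almonds + tempeh with both tight: 1.969 servings and 1.538 servings → $4.20.
The minimum over all feasible corners is $4.20.

$4.20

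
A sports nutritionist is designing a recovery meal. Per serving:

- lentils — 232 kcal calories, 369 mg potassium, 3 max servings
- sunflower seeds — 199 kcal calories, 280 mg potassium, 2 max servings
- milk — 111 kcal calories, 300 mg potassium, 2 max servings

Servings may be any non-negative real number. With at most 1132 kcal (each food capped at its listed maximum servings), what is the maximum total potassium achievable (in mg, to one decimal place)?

Potassium per kcal: milk 2.703, lentils 1.591, sunflower seeds 1.407.
Take 2 servings of milk: uses 222 kcal, +600.0 mg potassium (running total 600.0 mg).
Take 3 servings of lentils: uses 696 kcal, +1107.0 mg potassium (running total 1707.0 mg).
Take 1.075 servings of sunflower seeds: uses 214 kcal, +301.1 mg potassium (running total 2008.1 mg).
Greedy by best ratio exhausts the calories allowance optimally: 2008.1 mg.

2008.1 mg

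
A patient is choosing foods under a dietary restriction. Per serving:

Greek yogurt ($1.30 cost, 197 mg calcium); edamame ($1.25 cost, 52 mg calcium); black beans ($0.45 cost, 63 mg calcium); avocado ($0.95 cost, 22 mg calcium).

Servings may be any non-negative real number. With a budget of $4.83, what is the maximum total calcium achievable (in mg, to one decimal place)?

731.9 mg

Calcium per dollar: Greek yogurt 151.5, black beans 140, edamame 41.6, avocado 23.16.
With no serving limits, spend the whole cost allowance on Greek yogurt: $4.83 / $1.30 × 197 mg = 731.9 mg.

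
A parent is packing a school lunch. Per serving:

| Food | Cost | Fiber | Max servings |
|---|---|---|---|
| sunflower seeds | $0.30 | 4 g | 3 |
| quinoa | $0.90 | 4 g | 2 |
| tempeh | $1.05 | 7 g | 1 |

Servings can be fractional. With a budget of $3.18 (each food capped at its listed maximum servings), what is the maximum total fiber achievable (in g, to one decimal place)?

Fiber per dollar: sunflower seeds 13.33, tempeh 6.667, quinoa 4.444.
Take 3 servings of sunflower seeds: spends $0.90, +12.0 g fiber (running total 12.0 g).
Take 1 serving of tempeh: spends $1.05, +7.0 g fiber (running total 19.0 g).
Take 1.367 servings of quinoa: spends $1.23, +5.5 g fiber (running total 24.5 g).
Greedy by best ratio exhausts the cost allowance optimally: 24.5 g.

24.5 g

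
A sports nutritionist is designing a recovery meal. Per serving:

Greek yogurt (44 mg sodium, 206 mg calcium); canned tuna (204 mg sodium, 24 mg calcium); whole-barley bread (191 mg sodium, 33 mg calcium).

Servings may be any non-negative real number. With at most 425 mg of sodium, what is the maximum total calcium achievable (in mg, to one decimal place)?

Calcium per mg sodium: Greek yogurt 4.682, whole-barley bread 0.1728, canned tuna 0.1176.
With no serving limits, spend the whole sodium allowance on Greek yogurt: 425 mg / 44 mg × 206 mg = 1989.8 mg.

1989.8 mg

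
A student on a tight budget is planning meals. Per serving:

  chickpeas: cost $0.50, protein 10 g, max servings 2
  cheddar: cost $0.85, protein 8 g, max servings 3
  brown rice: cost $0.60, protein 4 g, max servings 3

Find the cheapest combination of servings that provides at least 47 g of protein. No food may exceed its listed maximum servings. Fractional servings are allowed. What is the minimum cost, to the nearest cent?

Cost per g of protein: chickpeas $0.0500, cheddar $0.1062, brown rice $0.1500.
Take 2 servings of chickpeas: +20.0 g protein for $1.00 (total $1.00, still need 27.0 g).
Take 3 servings of cheddar: +24.0 g protein for $2.55 (total $3.55, still need 3.0 g).
Take 0.75 servings of brown rice: +3.0 g protein for $0.45 (total $4.00, still need 0.0 g).
Filling from the cheapest source first is optimal under one linear minimum: $4.00.

$4.00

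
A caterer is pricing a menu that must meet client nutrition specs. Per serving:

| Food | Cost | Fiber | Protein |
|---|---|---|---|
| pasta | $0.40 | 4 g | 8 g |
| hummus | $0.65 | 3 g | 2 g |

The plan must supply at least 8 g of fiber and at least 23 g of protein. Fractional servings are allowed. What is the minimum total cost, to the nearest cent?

$1.15

With two linear requirements the optimum uses one or two foods; enumerate the corners.
pasta only: max(8/4, 23/8) = 2.875 servings → $1.15.
hummus only: max(8/3, 23/2) = 11.5 servings → $7.47.
pasta + hummus with both targets exact would need a negative amount; discard.
Cheapest feasible corner: $1.15.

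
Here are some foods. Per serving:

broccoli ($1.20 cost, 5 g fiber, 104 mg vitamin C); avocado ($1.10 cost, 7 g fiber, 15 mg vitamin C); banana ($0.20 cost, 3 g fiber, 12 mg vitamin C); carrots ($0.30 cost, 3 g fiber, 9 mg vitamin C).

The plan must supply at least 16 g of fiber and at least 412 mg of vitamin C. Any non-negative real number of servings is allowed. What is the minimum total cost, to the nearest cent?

An LP optimum is at a vertex; with two nutrient constraints at most two foods are used. Check each candidate.
broccoli only: max(16/5, 412/104) = 3.962 servings → $4.75.
avocado only: max(16/7, 412/15) = 27.47 servings → $30.21.
banana only: max(16/3, 412/12) = 34.33 servings → $6.87.
carrots only: max(16/3, 412/9) = 45.78 servings → $13.73.
broccoli + avocado with both targets exact would need a negative amount; discard.
broccoli + banana: the both-tight solution has a negative serving — not a feasible corner.
broccoli + carrots: intersection lies outside the first quadrant.
avocado + banana: intersection lies outside the first quadrant.
avocado + carrots: intersection lies outside the first quadrant.
banana + carrots: the both-tight solution has a negative serving — not a feasible corner.
The minimum over all feasible corners is $4.75.

$4.75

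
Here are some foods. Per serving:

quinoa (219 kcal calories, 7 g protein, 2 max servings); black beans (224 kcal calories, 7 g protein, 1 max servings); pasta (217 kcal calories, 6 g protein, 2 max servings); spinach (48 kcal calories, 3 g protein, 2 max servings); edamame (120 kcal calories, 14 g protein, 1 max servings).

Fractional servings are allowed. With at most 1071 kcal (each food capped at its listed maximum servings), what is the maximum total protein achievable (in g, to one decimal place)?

Protein per kcal: edamame 0.1167, spinach 0.0625, quinoa 0.03196, black beans 0.03125, pasta 0.02765.
Take 1 serving of edamame: uses 120 kcal, +14.0 g protein (running total 14.0 g).
Take 2 servings of spinach: uses 96 kcal, +6.0 g protein (running total 20.0 g).
Take 2 servings of quinoa: uses 438 kcal, +14.0 g protein (running total 34.0 g).
Take 1 serving of black beans: uses 224 kcal, +7.0 g protein (running total 41.0 g).
Take 0.8894 servings of pasta: uses 193 kcal, +5.3 g protein (running total 46.3 g).
Filling greedily by protein-per-kcal is optimal for one linear limit, giving 46.3 g.

46.3 g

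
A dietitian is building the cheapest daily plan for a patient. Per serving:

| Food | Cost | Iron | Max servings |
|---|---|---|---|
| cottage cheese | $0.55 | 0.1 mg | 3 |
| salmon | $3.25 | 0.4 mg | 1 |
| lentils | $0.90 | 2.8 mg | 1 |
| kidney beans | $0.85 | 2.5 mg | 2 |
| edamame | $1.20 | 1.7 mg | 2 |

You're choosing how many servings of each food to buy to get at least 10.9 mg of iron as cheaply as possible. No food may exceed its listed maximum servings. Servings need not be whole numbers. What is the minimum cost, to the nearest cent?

Cost per mg of iron: lentils $0.3214, kidney beans $0.3400, edamame $0.7059, cottage cheese $5.5000, salmon $8.1250.
Take 1 serving of lentils: +2.8 mg iron for $0.90 (total $0.90, still need 8.1 mg).
Take 2 servings of kidney beans: +5.0 mg iron for $1.70 (total $2.60, still need 3.1 mg).
Take 1.824 servings of edamame: +3.1 mg iron for $2.19 (total $4.79, still need 0.0 mg).
Filling from the cheapest source first is optimal under one linear minimum: $4.79.

$4.79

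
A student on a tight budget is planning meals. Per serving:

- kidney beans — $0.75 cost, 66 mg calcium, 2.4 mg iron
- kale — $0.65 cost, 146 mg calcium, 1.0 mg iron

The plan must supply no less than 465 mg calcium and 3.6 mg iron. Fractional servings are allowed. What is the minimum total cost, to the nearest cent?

An LP optimum is at a vertex; with two nutrient constraints at most two foods are used. Check each candidate.
kidney beans only: max(465/66, 3.6/2.4) = 7.045 servings → $5.28.
kale only: max(465/146, 3.6/1.0) = 3.6 servings → $2.34.
kidney beans + kale with both tight: 0.2131 servings and 3.089 servings → $2.17.
Cheapest feasible corner: $2.17.

$2.17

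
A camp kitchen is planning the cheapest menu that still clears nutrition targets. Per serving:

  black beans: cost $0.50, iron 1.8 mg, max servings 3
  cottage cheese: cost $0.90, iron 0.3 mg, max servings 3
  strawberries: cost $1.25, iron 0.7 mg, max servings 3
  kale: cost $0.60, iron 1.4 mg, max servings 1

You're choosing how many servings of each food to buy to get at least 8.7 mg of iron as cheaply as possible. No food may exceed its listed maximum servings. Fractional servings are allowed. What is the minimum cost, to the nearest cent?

$5.49

Cost per mg of iron: black beans $0.2778, kale $0.4286, strawberries $1.7857, cottage cheese $3.0000.
Take 3 servings of black beans: +5.4 mg iron for $1.50 (total $1.50, still need 3.3 mg).
Take 1 serving of kale: +1.4 mg iron for $0.60 (total $2.10, still need 1.9 mg).
Take 2.714 servings of strawberries: +1.9 mg iron for $3.39 (total $5.49, still need 0.0 mg).
Filling from the cheapest source first is optimal under one linear minimum: $5.49.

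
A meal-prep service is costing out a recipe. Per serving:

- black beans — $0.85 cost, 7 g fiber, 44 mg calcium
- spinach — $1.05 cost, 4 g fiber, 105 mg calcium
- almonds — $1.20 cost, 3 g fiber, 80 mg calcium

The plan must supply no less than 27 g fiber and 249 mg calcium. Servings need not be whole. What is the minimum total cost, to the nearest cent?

$3.84

black beans only: max(27/7, 249/44) = 5.659 servings → $4.81.
spinach only: max(27/4, 249/105) = 6.75 servings → $7.09.
almonds only: max(27/3, 249/80) = 9 servings → $10.80.
black beans + spinach with both tight: 3.29 servings and 0.9928 servings → $3.84.
black beans + almonds with both tight: 3.301 servings and 1.297 servings → $4.36.
spinach + almonds with both targets exact would need a negative amount; discard.
So the least-cost plan costs $3.84.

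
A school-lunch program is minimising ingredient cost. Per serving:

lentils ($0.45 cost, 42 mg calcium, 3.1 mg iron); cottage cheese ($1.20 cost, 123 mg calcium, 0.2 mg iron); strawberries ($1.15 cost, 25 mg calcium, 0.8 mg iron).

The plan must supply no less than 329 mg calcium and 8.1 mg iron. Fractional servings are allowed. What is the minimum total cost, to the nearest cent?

$3.31

Minimising a linear cost over {calcium ≥ 329, iron ≥ 8.1, servings ≥ 0} — the optimum is at a vertex, using one or two foods.
lentils only: max(329/42, 8.1/3.1) = 7.833 servings → $3.52.
cottage cheese only: max(329/123, 8.1/0.2) = 40.5 servings → $48.60.
strawberries only: max(329/25, 8.1/0.8) = 13.16 servings → $15.13.
lentils + cottage cheese with both tight: 2.495 servings and 1.823 servings → $3.31.
lentils + strawberries with both targets exact would need a negative amount; discard.
cottage cheese + strawberries with both tight: 0.6499 servings and 9.963 servings → $12.24.
The minimum over all feasible corners is $3.31.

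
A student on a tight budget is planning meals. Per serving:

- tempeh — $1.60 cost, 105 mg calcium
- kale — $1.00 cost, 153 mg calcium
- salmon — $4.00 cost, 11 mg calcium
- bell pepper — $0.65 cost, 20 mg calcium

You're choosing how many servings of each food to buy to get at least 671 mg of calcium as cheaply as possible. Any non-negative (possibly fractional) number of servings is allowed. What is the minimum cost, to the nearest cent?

Cost per mg of calcium: kale $0.0065, tempeh $0.0152, bell pepper $0.0325, salmon $0.3636.
With no serving limits, use only kale: 671 mg / 153 mg = 4.386 servings × $1.00 = $4.39.

$4.39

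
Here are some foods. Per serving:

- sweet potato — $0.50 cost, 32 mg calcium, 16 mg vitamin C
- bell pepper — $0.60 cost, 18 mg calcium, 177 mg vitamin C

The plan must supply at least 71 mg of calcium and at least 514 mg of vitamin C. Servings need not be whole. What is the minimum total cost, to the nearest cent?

For a min-cost LP with two ≥-constraints, a basic feasible solution has at most two positive variables.
sweet potato only: max(71/32, 514/16) = 32.12 servings → $16.06.
bell pepper only: max(71/18, 514/177) = 3.944 servings → $2.37.
sweet potato + bell pepper with both tight: 0.6166 servings and 2.848 servings → $2.02.
So the least-cost plan costs $2.02.

$2.02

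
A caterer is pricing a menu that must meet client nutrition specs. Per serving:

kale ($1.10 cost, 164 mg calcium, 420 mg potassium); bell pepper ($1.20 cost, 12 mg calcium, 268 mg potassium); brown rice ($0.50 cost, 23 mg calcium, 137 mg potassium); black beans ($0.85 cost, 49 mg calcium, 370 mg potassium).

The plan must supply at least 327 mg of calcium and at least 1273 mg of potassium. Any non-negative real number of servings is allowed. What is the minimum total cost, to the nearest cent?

For a min-cost LP with two ≥-constraints, a basic feasible solution has at most two positive variables.
kale only: max(327/164, 1273/420) = 3.031 servings → $3.33.
bell pepper only: max(327/12, 1273/268) = 27.25 servings → $32.70.
brown rice only: max(327/23, 1273/137) = 14.22 servings → $7.11.
black beans only: max(327/49, 1273/370) = 6.673 servings → $5.67.
kale + bell pepper with both tight: 1.86 servings and 1.836 servings → $4.25.
kale + brown rice with both tight: 1.212 servings and 5.577 servings → $4.12.
kale + black beans with both tight: 1.462 servings and 1.781 servings → $3.12.
bell pepper + brown rice with both targets exact would need a negative amount; discard.
bell pepper + black beans: the both-tight solution has a negative serving — not a feasible corner.
brown rice + black beans: the both-tight solution has a negative serving — not a feasible corner.
So the least-cost plan costs $3.12.

$3.12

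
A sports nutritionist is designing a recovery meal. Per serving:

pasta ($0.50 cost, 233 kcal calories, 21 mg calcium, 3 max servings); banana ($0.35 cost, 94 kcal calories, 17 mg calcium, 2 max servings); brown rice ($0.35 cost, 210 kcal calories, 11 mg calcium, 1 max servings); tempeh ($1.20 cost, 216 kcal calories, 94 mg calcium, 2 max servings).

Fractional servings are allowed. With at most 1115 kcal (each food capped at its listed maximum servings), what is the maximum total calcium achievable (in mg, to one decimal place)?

266.6 mg

Calcium per kcal: tempeh 0.4352, banana 0.1809, pasta 0.09013, brown rice 0.05238.
Take 2 servings of tempeh: uses 432 kcal, +188.0 mg calcium (running total 188.0 mg).
Take 2 servings of banana: uses 188 kcal, +34.0 mg calcium (running total 222.0 mg).
Take 2.124 servings of pasta: uses 495 kcal, +44.6 mg calcium (running total 266.6 mg).
Filling greedily by calcium-per-kcal is optimal for one linear limit, giving 266.6 mg.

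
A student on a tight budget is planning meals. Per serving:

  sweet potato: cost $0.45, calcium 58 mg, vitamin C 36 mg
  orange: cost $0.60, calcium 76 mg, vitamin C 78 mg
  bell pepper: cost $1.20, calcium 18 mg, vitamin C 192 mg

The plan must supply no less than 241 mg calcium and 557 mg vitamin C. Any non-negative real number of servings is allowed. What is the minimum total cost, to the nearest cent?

For a min-cost LP with two ≥-constraints, a basic feasible solution has at most two positive variables.
sweet potato only: max(241/58, 557/36) = 15.47 servings → $6.96.
orange only: max(241/76, 557/78) = 7.141 servings → $4.28.
bell pepper only: max(241/18, 557/192) = 13.39 servings → $16.07.
sweet potato + orange with both targets exact would need a negative amount; discard.
sweet potato + bell pepper with both tight: 3.456 servings and 2.253 servings → $4.26.
orange + bell pepper with both tight: 2.748 servings and 1.785 servings → $3.79.
So the least-cost plan costs $3.79.

$3.79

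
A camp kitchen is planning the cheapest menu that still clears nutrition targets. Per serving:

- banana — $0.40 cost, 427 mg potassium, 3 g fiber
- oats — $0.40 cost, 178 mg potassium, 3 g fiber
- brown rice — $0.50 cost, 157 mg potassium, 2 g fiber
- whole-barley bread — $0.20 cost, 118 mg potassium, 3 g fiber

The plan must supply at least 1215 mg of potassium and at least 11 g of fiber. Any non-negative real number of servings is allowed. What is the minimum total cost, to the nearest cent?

$1.24

The cheapest plan sits at a corner of the feasible region — with two constraints it uses at most two foods.
banana only: max(1215/427, 11/3) = 3.667 servings → $1.47.
oats only: max(1215/178, 11/3) = 6.826 servings → $2.73.
brown rice only: max(1215/157, 11/2) = 7.739 servings → $3.87.
whole-barley bread only: max(1215/118, 11/3) = 10.3 servings → $2.06.
banana + oats with both tight: 2.258 servings and 1.408 servings → $1.47.
banana + brown rice with both tight: 1.836 servings and 2.747 servings → $2.11.
banana + whole-barley bread with both tight: 2.532 servings and 1.135 servings → $1.24.
oats + brown rice: the both-tight solution has a negative serving — not a feasible corner.
oats + whole-barley bread with both targets exact would need a negative amount; discard.
brown rice + whole-barley bread: the both-tight solution has a negative serving — not a feasible corner.
Cheapest feasible corner: $1.24.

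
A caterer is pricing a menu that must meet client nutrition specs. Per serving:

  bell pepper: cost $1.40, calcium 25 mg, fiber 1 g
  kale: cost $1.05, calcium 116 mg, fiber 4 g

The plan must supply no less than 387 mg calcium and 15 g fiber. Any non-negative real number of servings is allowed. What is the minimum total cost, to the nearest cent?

An LP optimum is at a vertex; with two nutrient constraints at most two foods are used. Check each candidate.
bell pepper only: max(387/25, 15/1) = 15.48 servings → $21.67.
kale only: max(387/116, 15/4) = 3.75 servings → $3.94.
bell pepper + kale with both tight: 12 servings and 0.75 servings → $17.59.
Cheapest feasible corner: $3.94.

$3.94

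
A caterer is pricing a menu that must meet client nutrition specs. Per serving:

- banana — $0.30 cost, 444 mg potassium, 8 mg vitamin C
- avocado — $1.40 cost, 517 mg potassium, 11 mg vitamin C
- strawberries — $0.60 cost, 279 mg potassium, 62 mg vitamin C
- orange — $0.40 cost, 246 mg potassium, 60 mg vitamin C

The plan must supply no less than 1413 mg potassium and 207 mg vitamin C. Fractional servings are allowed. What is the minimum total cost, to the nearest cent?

Check every corner: each single food scaled to meet both minima, and each pair solved so both constraints bind.
banana only: max(1413/444, 207/8) = 25.88 servings → $7.76.
avocado only: max(1413/517, 207/11) = 18.82 servings → $26.35.
strawberries only: max(1413/279, 207/62) = 5.065 servings → $3.04.
orange only: max(1413/246, 207/60) = 5.744 servings → $2.30.
banana + avocado with both targets exact would need a negative amount; discard.
banana + strawberries with both tight: 1.18 servings and 3.186 servings → $2.27.
banana + orange with both tight: 1.372 servings and 3.267 servings → $1.72.
avocado + strawberries with both tight: 1.03 servings and 3.156 servings → $3.34.
avocado + orange with both tight: 1.196 servings and 3.231 servings → $2.97.
strawberries + orange with both targets exact would need a negative amount; discard.
The minimum over all feasible corners is $1.72.

$1.72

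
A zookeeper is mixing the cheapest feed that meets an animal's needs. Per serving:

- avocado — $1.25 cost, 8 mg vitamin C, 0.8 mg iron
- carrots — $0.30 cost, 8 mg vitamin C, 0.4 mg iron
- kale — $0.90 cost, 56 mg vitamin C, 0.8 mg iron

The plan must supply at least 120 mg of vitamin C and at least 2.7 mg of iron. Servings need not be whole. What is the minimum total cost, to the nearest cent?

$2.52

The cheapest plan sits at a corner of the feasible region — with two constraints it uses at most two foods.
avocado only: max(120/8, 2.7/0.8) = 15 servings → $18.75.
carrots only: max(120/8, 2.7/0.4) = 15 servings → $4.50.
kale only: max(120/56, 2.7/0.8) = 3.375 servings → $3.04.
avocado + carrots with both targets exact would need a negative amount; discard.
avocado + kale with both tight: 1.438 servings and 1.938 servings → $3.54.
carrots + kale with both tight: 3.45 servings and 1.65 servings → $2.52.
Cheapest feasible corner: $2.52.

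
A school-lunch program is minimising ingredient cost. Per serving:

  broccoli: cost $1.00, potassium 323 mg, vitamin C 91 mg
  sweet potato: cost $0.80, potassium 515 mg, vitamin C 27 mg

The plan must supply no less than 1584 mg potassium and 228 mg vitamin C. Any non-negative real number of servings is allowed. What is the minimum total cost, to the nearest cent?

Minimising a linear cost over {potassium ≥ 1584, vitamin C ≥ 228, servings ≥ 0} — the optimum is at a vertex, using one or two foods.
broccoli only: max(1584/323, 228/91) = 4.904 servings → $4.90.
sweet potato only: max(1584/515, 228/27) = 8.444 servings → $6.76.
broccoli + sweet potato with both tight: 1.957 servings and 1.848 servings → $3.44.
So the least-cost plan costs $3.44.

$3.44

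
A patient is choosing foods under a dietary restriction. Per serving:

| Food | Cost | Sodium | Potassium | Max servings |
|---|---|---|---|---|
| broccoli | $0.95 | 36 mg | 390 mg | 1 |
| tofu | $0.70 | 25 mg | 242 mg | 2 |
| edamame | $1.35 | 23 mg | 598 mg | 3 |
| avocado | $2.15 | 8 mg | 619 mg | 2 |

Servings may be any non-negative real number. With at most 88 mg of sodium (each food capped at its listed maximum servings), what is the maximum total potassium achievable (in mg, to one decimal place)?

3064.5 mg

Potassium per mg sodium: avocado 77.38, edamame 26, broccoli 10.83, tofu 9.68.
Take 2 servings of avocado: uses 16 mg sodium, +1238.0 mg potassium (running total 1238.0 mg).
Take 3 servings of edamame: uses 69 mg sodium, +1794.0 mg potassium (running total 3032.0 mg).
Take 0.08333 servings of broccoli: uses 3 mg sodium, +32.5 mg potassium (running total 3064.5 mg).
Filling greedily by potassium-per-mg sodium is optimal for one linear limit, giving 3064.5 mg.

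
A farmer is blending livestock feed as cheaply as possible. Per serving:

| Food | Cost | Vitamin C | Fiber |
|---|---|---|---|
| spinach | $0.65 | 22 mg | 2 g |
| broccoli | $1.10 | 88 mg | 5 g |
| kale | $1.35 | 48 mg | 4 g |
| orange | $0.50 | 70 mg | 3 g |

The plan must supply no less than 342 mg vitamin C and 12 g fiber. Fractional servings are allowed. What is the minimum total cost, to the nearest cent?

$2.44

For a min-cost LP with two ≥-constraints, a basic feasible solution has at most two positive variables.
spinach only: max(342/22, 12/2) = 15.55 servings → $10.10.
broccoli only: max(342/88, 12/5) = 3.886 servings → $4.28.
kale only: max(342/48, 12/4) = 7.125 servings → $9.62.
orange only: max(342/70, 12/3) = 4.886 servings → $2.44.
spinach + broccoli with both targets exact would need a negative amount; discard.
spinach + kale: intersection lies outside the first quadrant.
spinach + orange with both targets exact would need a negative amount; discard.
broccoli + kale: intersection lies outside the first quadrant.
broccoli + orange with both targets exact would need a negative amount; discard.
kale + orange with both targets exact would need a negative amount; discard.
Cheapest feasible corner: $2.44.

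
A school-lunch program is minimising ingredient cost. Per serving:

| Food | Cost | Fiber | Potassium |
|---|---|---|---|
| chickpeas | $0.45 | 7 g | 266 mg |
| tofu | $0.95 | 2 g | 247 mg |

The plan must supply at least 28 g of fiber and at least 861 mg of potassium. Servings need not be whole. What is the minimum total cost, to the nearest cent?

$1.80

chickpeas only: max(28/7, 861/266) = 4 servings → $1.80.
tofu only: max(28/2, 861/247) = 14 servings → $13.30.
chickpeas + tofu with both targets exact would need a negative amount; discard.
The minimum over all feasible corners is $1.80.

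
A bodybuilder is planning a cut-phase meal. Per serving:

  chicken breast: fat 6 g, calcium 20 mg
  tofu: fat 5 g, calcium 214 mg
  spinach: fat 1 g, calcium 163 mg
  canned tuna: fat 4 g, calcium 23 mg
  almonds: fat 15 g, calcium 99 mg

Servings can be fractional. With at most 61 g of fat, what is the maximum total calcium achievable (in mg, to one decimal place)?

Calcium per g fat: spinach 163, tofu 42.8, almonds 6.6, canned tuna 5.75, chicken breast 3.333.
With no serving limits, spend the whole fat allowance on spinach: 61 g / 1 g × 163 mg = 9943.0 mg.

9943.0 mg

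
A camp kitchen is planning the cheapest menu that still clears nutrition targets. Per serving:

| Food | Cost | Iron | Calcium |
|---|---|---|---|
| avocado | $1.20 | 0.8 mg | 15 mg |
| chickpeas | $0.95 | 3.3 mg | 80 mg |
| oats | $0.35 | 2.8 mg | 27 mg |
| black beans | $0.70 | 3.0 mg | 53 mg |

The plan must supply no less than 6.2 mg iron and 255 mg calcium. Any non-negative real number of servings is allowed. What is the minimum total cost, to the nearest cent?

This is a tiny linear program; its minimum lies at a vertex of the feasible set. List the vertices and price them.
avocado only: max(6.2/0.8, 255/15) = 17 servings → $20.40.
chickpeas only: max(6.2/3.3, 255/80) = 3.188 servings → $3.03.
oats only: max(6.2/2.8, 255/27) = 9.444 servings → $3.31.
black beans only: max(6.2/3.0, 255/53) = 4.811 servings → $3.37.
avocado + chickpeas with both targets exact would need a negative amount; discard.
avocado + oats: the both-tight solution has a negative serving — not a feasible corner.
avocado + black beans: the both-tight solution has a negative serving — not a feasible corner.
chickpeas + oats with both targets exact would need a negative amount; discard.
chickpeas + black beans with both targets exact would need a negative amount; discard.
oats + black beans with both targets exact would need a negative amount; discard.
Cheapest feasible corner: $3.03.

$3.03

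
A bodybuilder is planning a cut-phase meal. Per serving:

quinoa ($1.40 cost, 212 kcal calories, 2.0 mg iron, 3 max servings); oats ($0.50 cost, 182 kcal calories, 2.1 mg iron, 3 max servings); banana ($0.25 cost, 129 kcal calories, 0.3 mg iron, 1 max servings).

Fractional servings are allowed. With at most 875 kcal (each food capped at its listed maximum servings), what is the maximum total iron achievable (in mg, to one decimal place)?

9.4 mg

Iron per kcal: oats 0.01154, quinoa 0.009434, banana 0.002326.
Take 3 servings of oats: uses 546 kcal, +6.3 mg iron (running total 6.3 mg).
Take 1.552 servings of quinoa: uses 329 kcal, +3.1 mg iron (running total 9.4 mg).
Filling greedily by iron-per-kcal is optimal for one linear limit, giving 9.4 mg.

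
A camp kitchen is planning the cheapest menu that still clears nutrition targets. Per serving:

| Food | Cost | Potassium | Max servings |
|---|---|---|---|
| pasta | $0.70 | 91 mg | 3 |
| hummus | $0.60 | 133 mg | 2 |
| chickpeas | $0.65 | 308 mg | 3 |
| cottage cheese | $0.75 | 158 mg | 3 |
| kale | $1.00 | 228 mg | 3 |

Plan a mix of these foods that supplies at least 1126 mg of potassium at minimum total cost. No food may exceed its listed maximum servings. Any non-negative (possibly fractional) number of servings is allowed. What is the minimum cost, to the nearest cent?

$2.84

Cost per mg of potassium: chickpeas $0.0021, kale $0.0044, hummus $0.0045, cottage cheese $0.0047, pasta $0.0077.
Take 3 servings of chickpeas: +924.0 mg potassium for $1.95 (total $1.95, still need 202.0 mg).
Take 0.886 servings of kale: +202.0 mg potassium for $0.89 (total $2.84, still need 0.0 mg).
Greedy by cheapest-per-mg is optimal for a single linear constraint, so the minimum cost is $2.84.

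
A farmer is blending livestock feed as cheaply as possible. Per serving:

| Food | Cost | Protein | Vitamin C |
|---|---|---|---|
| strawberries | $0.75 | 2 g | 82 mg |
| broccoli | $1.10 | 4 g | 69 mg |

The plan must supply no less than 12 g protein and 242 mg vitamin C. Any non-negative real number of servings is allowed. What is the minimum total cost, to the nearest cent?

$3.45

Compare the cost at each extreme point of the feasible region.
strawberries only: max(12/2, 242/82) = 6 servings → $4.50.
broccoli only: max(12/4, 242/69) = 3.507 servings → $3.86.
strawberries + broccoli with both tight: 0.7368 servings and 2.632 servings → $3.45.
So the least-cost plan costs $3.45.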